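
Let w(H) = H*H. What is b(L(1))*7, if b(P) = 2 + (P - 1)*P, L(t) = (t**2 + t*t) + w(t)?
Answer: 56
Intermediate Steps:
w(H) = H**2
L(t) = 3*t**2 (L(t) = (t**2 + t*t) + t**2 = (t**2 + t**2) + t**2 = 2*t**2 + t**2 = 3*t**2)
b(P) = 2 + P*(-1 + P) (b(P) = 2 + (-1 + P)*P = 2 + P*(-1 + P))
b(L(1))*7 = (2 + (3*1**2)**2 - 3*1**2)*7 = (2 + (3*1)**2 - 3)*7 = (2 + 3**2 - 1*3)*7 = (2 + 9 - 3)*7 = 8*7 = 56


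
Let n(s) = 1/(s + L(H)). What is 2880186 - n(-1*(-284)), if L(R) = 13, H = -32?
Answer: 855415241/297 ≈ 2.8802e+6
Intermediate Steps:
n(s) = 1/(13 + s) (n(s) = 1/(s + 13) = 1/(13 + s))
2880186 - n(-1*(-284)) = 2880186 - 1/(13 - 1*(-284)) = 2880186 - 1/(13 + 284) = 2880186 - 1/297 = 855415241/297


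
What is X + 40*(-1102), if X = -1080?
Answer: -45160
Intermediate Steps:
X + 40*(-1102) = -1080 + 40*(-1102) = -1080 - 44080 = -45160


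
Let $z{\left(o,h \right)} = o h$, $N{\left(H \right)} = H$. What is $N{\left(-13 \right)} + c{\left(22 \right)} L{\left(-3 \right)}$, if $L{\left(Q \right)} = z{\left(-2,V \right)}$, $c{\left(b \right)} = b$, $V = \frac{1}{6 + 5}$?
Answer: $-17$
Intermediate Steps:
$V = \frac{1}{11} \approx 0.090909$
$z{\left(o,h \right)} = h o$
$L{\left(Q \right)} = - \frac{2}{11}$ ($L{\left(Q \right)} = \frac{1}{11} \left(-2\right) = - \frac{2}{11}$)
$N{\left(-13 \right)} + c{\left(22 \right)} L{\left(-3 \right)} = -13 + 22 \left(- \frac{2}{11}\right) = -13 - 4 = -17$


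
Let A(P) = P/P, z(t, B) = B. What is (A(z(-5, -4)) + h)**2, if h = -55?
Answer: 2916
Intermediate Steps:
A(P) = 1
(A(z(-5, -4)) + h)**2 = (1 - 55)**2 = (-54)**2 = 2916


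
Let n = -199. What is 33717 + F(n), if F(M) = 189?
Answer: 33906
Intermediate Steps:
33717 + F(n) = 33717 + 189 = 33906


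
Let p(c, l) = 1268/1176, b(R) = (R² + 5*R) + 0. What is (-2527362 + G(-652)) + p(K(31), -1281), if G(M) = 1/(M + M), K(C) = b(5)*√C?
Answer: -484464760519/191688 ≈ -2.5274e+6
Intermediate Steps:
b(R) = R² + 5*R
K(C) = 50*√C (K(C) = (5*(5 + 5))*√C = (5*10)*√C = 50*√C)
p(c, l) = 317/294 (p(c, l) = 1268*(1/1176) = 317/294)
G(M) = 1/(2*M)
(-2527362 + G(-652)) + p(K(31), -1281) = (-2527362 + (½)/(-652)) + 317/294 = (-2527362 + (½)*(-1/652)) + 317/294 = (-2527362 - 1/1304) + 317/294 = -3295680049/1304 + 317/294 = -484464760519/191688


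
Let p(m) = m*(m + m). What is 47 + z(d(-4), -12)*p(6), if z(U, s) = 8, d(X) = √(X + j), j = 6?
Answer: 623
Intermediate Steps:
d(X) = √(6 + X) (d(X) = √(X + 6) = √(6 + X))
p(m) = 2*m² (p(m) = m*(2*m) = 2*m²)
47 + z(d(-4), -12)*p(6) = 47 + 8*(2*6²) = 47 + 8*(2*36) = 47 + 8*72 = 47 + 576 = 623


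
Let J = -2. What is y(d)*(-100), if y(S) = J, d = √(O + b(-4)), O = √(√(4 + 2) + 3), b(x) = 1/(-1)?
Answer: 200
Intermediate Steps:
b(x) = -1 (b(x) = 1*(-1) = -1)
O = √(3 + √6) (O = √(√6 + 3) = √(3 + √6) ≈ 2.3344)
d = √(-1 + √(3 + √6)) (d = √(√(3 + √6) - 1) = √(-1 + √(3 + √6)) ≈ 1.1552)
y(S) = -2
y(d)*(-100) = -2*(-100) = 200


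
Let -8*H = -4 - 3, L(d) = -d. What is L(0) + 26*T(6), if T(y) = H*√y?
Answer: 91*√6/4 ≈ 55.726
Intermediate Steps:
H = 7/8 (H = -(-4 - 3)/8 = -⅛*(-7) = 7/8 ≈ 0.87500)
T(y) = 7*√y/8
L(0) + 26*T(6) = -1*0 + 26*(7*√6/8) = 0 + 91*√6/4 = 91*√6/4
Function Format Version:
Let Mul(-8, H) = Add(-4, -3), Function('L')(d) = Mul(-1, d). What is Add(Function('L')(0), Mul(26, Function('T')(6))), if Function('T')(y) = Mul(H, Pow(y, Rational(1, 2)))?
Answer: Mul(Rational(91, 4), Pow(6, Rational(1, 2))) ≈ 55.726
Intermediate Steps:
H = Rational(7, 8) (H = Mul(Rational(-1, 8), Add(-4, -3)) = Mul(Rational(-1, 8), -7) = Rational(7, 8) ≈ 0.87500)
Function('T')(y) = Mul(Rational(7, 8), Pow(y, Rational(1, 2)))
Add(Function('L')(0), Mul(26, Function('T')(6))) = Add(Mul(-1, 0), Mul(26, Mul(Rational(7, 8), Pow(6, Rational(1, 2))))) = Add(0, Mul(Rational(91, 4), Pow(6, Rational(1, 2)))) = Mul(Rational(91, 4), Pow(6, Rational(1, 2)))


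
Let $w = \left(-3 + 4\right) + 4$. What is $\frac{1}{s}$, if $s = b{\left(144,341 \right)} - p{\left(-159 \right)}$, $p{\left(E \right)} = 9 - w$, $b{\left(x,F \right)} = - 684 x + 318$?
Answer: $- \frac{1}{98182} \approx -1.0185 \cdot 10^{-5}$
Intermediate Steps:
$w = 5$ ($w = 1 + 4 = 5$)
$b{\left(x,F \right)} = 318 - 684 x$
$p{\left(E \right)} = 4$ ($p{\left(E \right)} = 9 - 5 = 4$)
$s = -98182$ ($s = \left(318 - 98496\right) - 4 = -98178 - 4 = -98182$)
$\frac{1}{s} = \frac{1}{-98182} = - \frac{1}{98182}$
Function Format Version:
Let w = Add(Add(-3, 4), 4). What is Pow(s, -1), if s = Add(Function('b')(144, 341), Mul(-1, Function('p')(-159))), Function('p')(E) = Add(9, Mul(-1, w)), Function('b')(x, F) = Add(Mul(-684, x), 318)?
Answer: Rational(-1, 98182) ≈ -1.0185e-5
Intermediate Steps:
w = 5 (w = Add(1, 4) = 5)
Function('b')(x, F) = Add(318, Mul(-684, x))
Function('p')(E) = 4 (Function('p')(E) = Add(9, Mul(-1, 5)) = Add(9, -5) = 4)
s = -98182 (s = Add(Add(318, Mul(-684, 144)), Mul(-1, 4)) = Add(Add(318, -98496), -4) = Add(-98178, -4) = -98182)
Pow(s, -1) = Pow(-98182, -1) = Rational(-1, 98182)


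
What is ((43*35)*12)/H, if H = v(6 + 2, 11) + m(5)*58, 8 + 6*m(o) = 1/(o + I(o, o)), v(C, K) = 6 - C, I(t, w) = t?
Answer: -541800/2351 ≈ -230.46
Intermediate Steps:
m(o) = -4/3 + 1/(12*o) (m(o) = -4/3 + 1/(6*(o + o)) = -4/3 + 1/(6*((2*o))) = -4/3 + (1/(2*o))/6 = -4/3 + 1/(12*o))
H = -2351/30 (H = (6 - (6 + 2)) + ((1/12)*(1 - 16*5)/5)*58 = (6 - 1*8) + ((1/12)*(1/5)*(1 - 80))*58 = (6 - 8) + ((1/12)*(1/5)*(-79))*58 = -2 - 79/60*58 = -2 - 2291/30 = -2351/30 ≈ -78.367)
((43*35)*12)/H = ((43*35)*12)/(-2351/30) = (1505*12)*(-30/2351) = 18060*(-30/2351) = -541800/2351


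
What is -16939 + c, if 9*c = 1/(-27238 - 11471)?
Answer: -5901225760/348381 ≈ -16939.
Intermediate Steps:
c = -1/348381 (c = 1/(9*(-27238 - 11471)) = (⅑)/(-38709) = (⅑)*(-1/38709) = -1/348381 ≈ -2.8704e-6)
-16939 + c = -16939 - 1/348381 = -5901225760/348381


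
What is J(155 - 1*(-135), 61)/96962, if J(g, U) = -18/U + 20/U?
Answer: 1/2957341 ≈ 3.3814e-7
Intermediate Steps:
J(g, U) = 2/U
J(155 - 1*(-135), 61)/96962 = (2/61)/96962 = (2*(1/61))*(1/96962) = (2/61)*(1/96962) = 1/2957341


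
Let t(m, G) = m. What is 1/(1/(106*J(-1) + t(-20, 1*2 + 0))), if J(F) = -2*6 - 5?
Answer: -1822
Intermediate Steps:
J(F) = -17 (J(F) = -12 - 5 = -17)
1/(1/(106*J(-1) + t(-20, 1*2 + 0))) = 1/(1/(106*(-17) - 20)) = 1/(1/(-1802 - 20)) = 1/(1/(-1822)) = 1/(-1/1822) = -1822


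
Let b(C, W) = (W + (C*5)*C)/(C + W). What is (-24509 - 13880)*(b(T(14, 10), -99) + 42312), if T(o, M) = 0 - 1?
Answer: -81217572683/50 ≈ -1.6244e+9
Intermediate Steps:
T(o, M) = -1
b(C, W) = (W + 5*C²)/(C + W) (b(C, W) = (W + (5*C)*C)/(C + W) = (W + 5*C²)/(C + W))
(-24509 - 13880)*(b(T(14, 10), -99) + 42312) = (-24509 - 13880)*((-99 + 5*(-1)²)/(-1 - 99) + 42312) = -38389*((-99 + 5*1)/(-100) + 42312) = -38389*(-(-99 + 5)/100 + 42312) = -38389*(-1/100*(-94) + 42312) = -38389*(47/50 + 42312) = -38389*2115647/50 = -81217572683/50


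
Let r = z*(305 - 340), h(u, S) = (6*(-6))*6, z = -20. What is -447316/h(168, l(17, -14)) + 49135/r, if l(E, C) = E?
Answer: 8093359/3780 ≈ 2141.1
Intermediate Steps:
h(u, S) = -216 (h(u, S) = -36*6 = -216)
r = 700 (r = -20*(305 - 340) = -20*(-35) = 700)
-447316/h(168, l(17, -14)) + 49135/r = -447316/(-216) + 49135/700 = -447316*(-1/216) + 49135*(1/700) = 111829/54 + 9827/140 = 8093359/3780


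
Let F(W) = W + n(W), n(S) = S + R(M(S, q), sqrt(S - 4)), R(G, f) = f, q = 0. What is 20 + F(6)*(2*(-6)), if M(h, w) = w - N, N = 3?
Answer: -124 - 12*sqrt(2) ≈ -140.97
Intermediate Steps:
M(h, w) = -3 + w (M(h, w) = w - 1*3 = w - 3 = -3 + w)
n(S) = S + sqrt(-4 + S) (n(S) = S + sqrt(S - 4) = S + sqrt(-4 + S))
F(W) = sqrt(-4 + W) + 2*W (F(W) = W + (W + sqrt(-4 + W)) = sqrt(-4 + W) + 2*W)
20 + F(6)*(2*(-6)) = 20 + (sqrt(-4 + 6) + 2*6)*(2*(-6)) = 20 + (sqrt(2) + 12)*(-12) = 20 + (12 + sqrt(2))*(-12) = 20 + (-144 - 12*sqrt(2)) = -124 - 12*sqrt(2)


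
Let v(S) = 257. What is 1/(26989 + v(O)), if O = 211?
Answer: 1/27246 ≈ 3.6703e-5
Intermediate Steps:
1/(26989 + v(O)) = 1/(26989 + 257) = 1/27246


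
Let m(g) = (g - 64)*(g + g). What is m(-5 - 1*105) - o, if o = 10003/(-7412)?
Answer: 283741363/7412 ≈ 38281.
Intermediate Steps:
m(g) = 2*g*(-64 + g) (m(g) = (-64 + g)*(2*g) = 2*g*(-64 + g))
o = -10003/7412 (o = 10003*(-1/7412) = -10003/7412 ≈ -1.3496)
m(-5 - 1*105) - o = 2*(-5 - 1*105)*(-64 + (-5 - 1*105)) - 1*(-10003/7412) = 2*(-5 - 105)*(-64 + (-5 - 105)) + 10003/7412 = 2*(-110)*(-64 - 110) + 10003/7412 = 2*(-110)*(-174) + 10003/7412 = 38280 + 10003/7412 = 283741363/7412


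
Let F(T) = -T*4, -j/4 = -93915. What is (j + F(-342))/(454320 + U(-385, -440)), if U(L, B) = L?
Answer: 377028/453935 ≈ 0.83058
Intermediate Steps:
j = 375660 (j = -4*(-93915) = 375660)
F(T) = -4*T
(j + F(-342))/(454320 + U(-385, -440)) = (375660 - 4*(-342))/(454320 - 385) = (375660 + 1368)/453935 = 377028*(1/453935) = 377028/453935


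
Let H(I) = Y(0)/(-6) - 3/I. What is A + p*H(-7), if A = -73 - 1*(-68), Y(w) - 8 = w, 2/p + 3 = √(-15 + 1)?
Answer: -767/161 + 38*I*√14/483 ≈ -4.764 + 0.29437*I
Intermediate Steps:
p = 2/(-3 + I*√14) (p = 2/(-3 + √(-15 + 1)) = 2/(-3 + √(-14)) = 2/(-3 + I*√14) ≈ -0.26087 - 0.32536*I)
Y(w) = 8 + w
H(I) = -4/3 - 3/I (H(I) = (8 + 0)/(-6) - 3/I = 8*(-⅙) - 3/I = -4/3 - 3/I)
A = -5 (A = -73 + 68 = -5)
A + p*H(-7) = -5 + (-6/23 - 2*I*√14/23)*(-4/3 - 3/(-7)) = -5 + (-6/23 - 2*I*√14/23)*(-4/3 - 3*(-⅐)) = -5 + (-6/23 - 2*I*√14/23)*(-4/3 + 3/7) = -5 + (-6/23 - 2*I*√14/23)*(-19/21) = -5 + (38/161 + 38*I*√14/483) = -767/161 + 38*I*√14/483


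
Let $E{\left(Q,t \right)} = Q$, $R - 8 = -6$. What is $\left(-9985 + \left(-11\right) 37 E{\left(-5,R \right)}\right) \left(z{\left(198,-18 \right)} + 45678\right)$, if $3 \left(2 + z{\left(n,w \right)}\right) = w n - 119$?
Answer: $-353364250$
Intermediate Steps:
$R = 2$ ($R = 8 - 6 = 2$)
$z{\left(n,w \right)} = - \frac{125}{3} + \frac{n w}{3}$ ($z{\left(n,w \right)} = -2 + \frac{w n - 119}{3} = -2 + \frac{n w - 119}{3} = -2 + \frac{-119 + n w}{3} = -2 + \left(- \frac{119}{3} + \frac{n w}{3}\right) = - \frac{125}{3} + \frac{n w}{3}$)
$\left(-9985 + \left(-11\right) 37 E{\left(-5,R \right)}\right) \left(z{\left(198,-18 \right)} + 45678\right) = \left(-9985 + \left(-11\right) 37 \left(-5\right)\right) \left(\left(- \frac{125}{3} + \frac{1}{3} \cdot 198 \left(-18\right)\right) + 45678\right) = \left(-9985 - -2035\right) \left(\left(- \frac{125}{3} - 1188\right) + 45678\right) = \left(-9985 + 2035\right) \left(- \frac{3689}{3} + 45678\right) = \left(-7950\right) \frac{133345}{3} = -353364250$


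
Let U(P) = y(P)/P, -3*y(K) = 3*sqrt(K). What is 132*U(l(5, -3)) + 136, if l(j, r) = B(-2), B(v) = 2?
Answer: 136 - 66*sqrt(2) ≈ 42.662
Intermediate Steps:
y(K) = -sqrt(K)
l(j, r) = 2
U(P) = -1/sqrt(P) (U(P) = (-sqrt(P))/P = -1/sqrt(P))
132*U(l(5, -3)) + 136 = 132*(-1/sqrt(2)) + 136 = 132*(-sqrt(2)/2) + 136 = -66*sqrt(2) + 136 = 136 - 66*sqrt(2)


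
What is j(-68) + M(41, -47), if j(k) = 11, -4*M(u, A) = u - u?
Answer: 11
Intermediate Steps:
M(u, A) = 0 (M(u, A) = -(u - u)/4 = -1/4*0 = 0)
j(-68) + M(41, -47) = 11 + 0 = 11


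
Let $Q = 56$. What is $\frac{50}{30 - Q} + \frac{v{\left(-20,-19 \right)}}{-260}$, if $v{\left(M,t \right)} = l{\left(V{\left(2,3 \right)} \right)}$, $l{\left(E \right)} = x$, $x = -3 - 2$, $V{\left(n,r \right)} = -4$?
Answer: $- \frac{99}{52} \approx -1.9038$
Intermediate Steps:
$x = -5$ ($x = -3 - 2 = -5$)
$l{\left(E \right)} = -5$
$v{\left(M,t \right)} = -5$
$\frac{50}{30 - Q} + \frac{v{\left(-20,-19 \right)}}{-260} = \frac{50}{30 - 56} - \frac{5}{-260} = \frac{50}{30 - 56} - - \frac{1}{52} = \frac{50}{-26} + \frac{1}{52} = 50 \left(- \frac{1}{26}\right) + \frac{1}{52} = - \frac{25}{13} + \frac{1}{52} = - \frac{99}{52}$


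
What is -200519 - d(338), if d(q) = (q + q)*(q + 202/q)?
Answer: -429411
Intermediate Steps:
d(q) = 2*q*(q + 202/q) (d(q) = (2*q)*(q + 202/q) = 2*q*(q + 202/q))
-200519 - d(338) = -200519 - (404 + 2*338²) = -200519 - (404 + 2*114244) = -200519 - (404 + 228488) = -200519 - 1*228892 = -200519 - 228892 = -429411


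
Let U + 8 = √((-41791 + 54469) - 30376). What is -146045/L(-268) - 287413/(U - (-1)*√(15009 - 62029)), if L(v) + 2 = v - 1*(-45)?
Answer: (29209*√17698 + 58418*√11755 + 13167257*I)/(45*(√17698 + 2*√11755 + 8*I)) ≈ 667.86 + 821.04*I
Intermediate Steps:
L(v) = 43 + v (L(v) = -2 + (v - 1*(-45)) = -2 + (v + 45) = -2 + (45 + v) = 43 + v)
U = -8 + I*√17698 (U = -8 + √((-41791 + 54469) - 30376) = -8 + √(12678 - 30376) = -8 + √(-17698) = -8 + I*√17698 ≈ -8.0 + 133.03*I)
-146045/L(-268) - 287413/(U - (-1)*√(15009 - 62029)) = -146045/(43 - 268) - 287413/((-8 + I*√17698) - (-1)*√(15009 - 62029)) = -146045/(-225) - 287413/((-8 + I*√17698) - (-1)*√(-47020)) = -146045*(-1/225) - 287413/((-8 + I*√17698) - (-1)*2*I*√11755) = 29209/45 - 287413/((-8 + I*√17698) - (-2)*I*√11755) = 29209/45 - 287413/((-8 + I*√17698) + 2*I*√11755) = 29209/45 - 287413/(-8 + I*√17698 + 2*I*√11755)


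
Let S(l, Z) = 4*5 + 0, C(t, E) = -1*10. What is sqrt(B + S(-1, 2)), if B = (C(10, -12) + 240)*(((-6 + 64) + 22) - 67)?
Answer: sqrt(3010) ≈ 54.863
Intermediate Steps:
C(t, E) = -10
S(l, Z) = 20 (S(l, Z) = 20 + 0 = 20)
B = 2990 (B = (-10 + 240)*(((-6 + 64) + 22) - 67) = 230*((58 + 22) - 67) = 230*(80 - 67) = 230*13 = 2990)
sqrt(B + S(-1, 2)) = sqrt(2990 + 20) = sqrt(3010)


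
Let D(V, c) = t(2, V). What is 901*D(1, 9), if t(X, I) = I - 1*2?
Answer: -901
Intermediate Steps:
t(X, I) = -2 + I (t(X, I) = I - 2 = -2 + I)
D(V, c) = -2 + V
901*D(1, 9) = 901*(-2 + 1) = 901*(-1) = -901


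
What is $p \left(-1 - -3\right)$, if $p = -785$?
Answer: $-1570$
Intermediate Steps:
$p \left(-1 - -3\right) = - 785 \left(-1 - -3\right) = - 785 \left(-1 + 3\right) = \left(-785\right) 2 = -1570$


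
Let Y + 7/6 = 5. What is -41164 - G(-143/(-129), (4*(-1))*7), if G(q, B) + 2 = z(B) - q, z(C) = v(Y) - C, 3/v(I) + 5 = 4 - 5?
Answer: -10626605/258 ≈ -41188.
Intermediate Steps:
Y = 23/6 (Y = -7/6 + 5 = 23/6 ≈ 3.8333)
v(I) = -½ (v(I) = 3/(-5 + (4 - 5)) = 3/(-5 - 1) = 3/(-6) = 3*(-⅙) = -½)
z(C) = -½ - C
G(q, B) = -5/2 - B - q (G(q, B) = -2 + ((-½ - B) - q) = -2 + (-½ - B - q) = -5/2 - B - q)
-41164 - G(-143/(-129), (4*(-1))*7) = -41164 - (-5/2 - 4*(-1)*7 - (-143)/(-129)) = -41164 - (-5/2 - (-4)*7 - (-143)*(-1)/129) = -41164 - (-5/2 - 1*(-28) - 1*143/129) = -41164 - (-5/2 + 28 - 143/129) = -41164 - 1*6293/258 = -41164 - 6293/258 = -10626605/258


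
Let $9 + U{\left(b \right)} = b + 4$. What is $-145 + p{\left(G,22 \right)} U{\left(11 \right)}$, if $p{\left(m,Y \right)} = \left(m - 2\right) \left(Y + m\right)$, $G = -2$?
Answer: $-625$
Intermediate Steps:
$U{\left(b \right)} = -5 + b$ ($U{\left(b \right)} = -9 + \left(b + 4\right) = -9 + \left(4 + b\right) = -5 + b$)
$p{\left(m,Y \right)} = \left(-2 + m\right) \left(Y + m\right)$
$-145 + p{\left(G,22 \right)} U{\left(11 \right)} = -145 + \left(\left(-2\right)^{2} - 44 - -4 + 22 \left(-2\right)\right) \left(-5 + 11\right) = -145 + \left(4 - 44 + 4 - 44\right) 6 = -145 - 480 = -625$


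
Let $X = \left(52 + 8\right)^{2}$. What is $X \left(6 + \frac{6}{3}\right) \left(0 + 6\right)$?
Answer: $172800$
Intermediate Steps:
$X = 3600$ ($X = 60^{2} = 3600$)
$X \left(6 + \frac{6}{3}\right) \left(0 + 6\right) = 3600 \left(6 + \frac{6}{3}\right) \left(0 + 6\right) = 3600 \left(6 + 6 \cdot \frac{1}{3}\right) 6 = 3600 \left(6 + 2\right) 6 = 3600 \cdot 8 \cdot 6 = 3600 \cdot 48 = 172800$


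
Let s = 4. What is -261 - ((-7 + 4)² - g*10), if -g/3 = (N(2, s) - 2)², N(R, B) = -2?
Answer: -750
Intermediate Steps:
g = -48 (g = -3*(-2 - 2)² = -3*(-4)² = -3*16 = -48)
-261 - ((-7 + 4)² - g*10) = -261 - ((-7 + 4)² - (-48)*10) = -261 - ((-3)² - 1*(-480)) = -261 - (9 + 480) = -261 - 1*489 = -261 - 489 = -750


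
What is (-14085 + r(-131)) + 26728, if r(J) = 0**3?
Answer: 12643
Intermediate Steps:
r(J) = 0
(-14085 + r(-131)) + 26728 = (-14085 + 0) + 26728 = -14085 + 26728 = 12643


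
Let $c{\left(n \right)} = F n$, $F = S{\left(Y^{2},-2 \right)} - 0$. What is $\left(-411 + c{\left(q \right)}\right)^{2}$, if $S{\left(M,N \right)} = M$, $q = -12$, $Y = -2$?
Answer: $210681$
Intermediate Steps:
$F = 4$ ($F = \left(-2\right)^{2} - 0 = 4 + 0 = 4$)
$c{\left(n \right)} = 4 n$
$\left(-411 + c{\left(q \right)}\right)^{2} = \left(-411 + 4 \left(-12\right)\right)^{2} = \left(-411 - 48\right)^{2} = \left(-459\right)^{2} = 210681$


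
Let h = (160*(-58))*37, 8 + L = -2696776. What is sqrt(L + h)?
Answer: 4*I*sqrt(190009) ≈ 1743.6*I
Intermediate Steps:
L = -2696784 (L = -8 - 2696776 = -2696784)
h = -343360 (h = -9280*37 = -343360)
sqrt(L + h) = sqrt(-2696784 - 343360) = sqrt(-3040144) = 4*I*sqrt(190009)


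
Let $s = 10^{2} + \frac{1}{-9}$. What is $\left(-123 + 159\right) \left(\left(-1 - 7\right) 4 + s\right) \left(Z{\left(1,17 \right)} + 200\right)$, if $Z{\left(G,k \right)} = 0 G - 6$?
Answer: $474136$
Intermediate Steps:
$Z{\left(G,k \right)} = -6$ ($Z{\left(G,k \right)} = 0 - 6 = -6$)
$s = \frac{899}{9}$ ($s = 100 - \frac{1}{9} = \frac{899}{9} \approx 99.889$)
$\left(-123 + 159\right) \left(\left(-1 - 7\right) 4 + s\right) \left(Z{\left(1,17 \right)} + 200\right) = \left(-123 + 159\right) \left(\left(-1 - 7\right) 4 + \frac{899}{9}\right) \left(-6 + 200\right) = 36 \left(\left(-8\right) 4 + \frac{899}{9}\right) 194 = 36 \left(-32 + \frac{899}{9}\right) 194 = 36 \cdot \frac{611}{9} \cdot 194 = 2444 \cdot 194 = 474136$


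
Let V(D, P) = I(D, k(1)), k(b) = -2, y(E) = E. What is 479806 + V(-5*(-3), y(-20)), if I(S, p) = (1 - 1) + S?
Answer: 479821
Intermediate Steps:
I(S, p) = S (I(S, p) = 0 + S = S)
V(D, P) = D
479806 + V(-5*(-3), y(-20)) = 479806 - 5*(-3) = 479806 + 15 = 479821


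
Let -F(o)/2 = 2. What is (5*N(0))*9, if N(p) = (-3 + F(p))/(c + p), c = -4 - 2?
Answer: 105/2 ≈ 52.500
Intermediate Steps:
F(o) = -4 (F(o) = -2*2 = -4)
c = -6
N(p) = -7/(-6 + p) (N(p) = (-3 - 4)/(-6 + p) = -7/(-6 + p))
(5*N(0))*9 = (5*(-7/(-6 + 0)))*9 = (5*(-7/(-6)))*9 = (5*(-7*(-⅙)))*9 = (5*(7/6))*9 = (35/6)*9 = 105/2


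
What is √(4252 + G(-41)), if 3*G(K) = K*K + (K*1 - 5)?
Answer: 3*√533 ≈ 69.260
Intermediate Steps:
G(K) = -5/3 + K/3 + K²/3 (G(K) = (K*K + (K*1 - 5))/3 = (K² + (K - 5))/3 = (K² + (-5 + K))/3 = (-5 + K + K²)/3 = -5/3 + K/3 + K²/3)
√(4252 + G(-41)) = √(4252 + (-5/3 + (⅓)*(-41) + (⅓)*(-41)²)) = √(4252 + (-5/3 - 41/3 + (⅓)*1681)) = √(4252 + (-5/3 - 41/3 + 1681/3)) = √(4252 + 545) = √4797 = 3*√533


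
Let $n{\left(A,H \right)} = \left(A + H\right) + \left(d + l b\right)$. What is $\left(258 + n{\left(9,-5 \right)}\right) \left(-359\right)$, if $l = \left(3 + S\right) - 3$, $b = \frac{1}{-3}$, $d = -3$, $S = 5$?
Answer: $- \frac{277148}{3} \approx -92383.0$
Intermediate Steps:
$b = - \frac{1}{3} \approx -0.33333$
$l = 5$ ($l = \left(3 + 5\right) - 3 = 8 - 3 = 5$)
$n{\left(A,H \right)} = - \frac{14}{3} + A + H$ ($n{\left(A,H \right)} = \left(A + H\right) + \left(-3 + 5 \left(- \frac{1}{3}\right)\right) = \left(A + H\right) - \frac{14}{3} = - \frac{14}{3} + A + H$)
$\left(258 + n{\left(9,-5 \right)}\right) \left(-359\right) = \left(258 - \frac{2}{3}\right) \left(-359\right) = \frac{772}{3} \left(-359\right) = - \frac{277148}{3}$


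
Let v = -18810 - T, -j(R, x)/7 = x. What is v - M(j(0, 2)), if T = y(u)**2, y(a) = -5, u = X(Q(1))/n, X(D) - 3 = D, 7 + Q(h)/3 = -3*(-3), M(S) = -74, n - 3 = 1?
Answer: -18761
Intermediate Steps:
n = 4 (n = 3 + 1 = 4)
j(R, x) = -7*x
Q(h) = 6 (Q(h) = -21 + 3*(-3*(-3)) = -21 + 3*9 = -21 + 27 = 6)
X(D) = 3 + D
u = 9/4 (u = (3 + 6)/4 = 9*(1/4) = 9/4 ≈ 2.2500)
T = 25 (T = (-5)**2 = 25)
v = -18835 (v = -18810 - 1*25 = -18810 - 25 = -18835)
v - M(j(0, 2)) = -18835 - 1*(-74) = -18835 + 74 = -18761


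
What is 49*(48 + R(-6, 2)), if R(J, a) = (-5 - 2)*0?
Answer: 2352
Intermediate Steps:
R(J, a) = 0 (R(J, a) = -7*0 = 0)
49*(48 + R(-6, 2)) = 49*(48 + 0) = 49*48 = 2352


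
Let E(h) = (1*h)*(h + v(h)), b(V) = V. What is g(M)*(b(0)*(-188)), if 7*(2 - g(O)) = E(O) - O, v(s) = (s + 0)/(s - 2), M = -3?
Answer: 0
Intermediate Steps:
v(s) = s/(-2 + s)
E(h) = h*(h + h/(-2 + h)) (E(h) = (1*h)*(h + h/(-2 + h)) = h*(h + h/(-2 + h)))
g(O) = 2 + O/7 - O**2*(-1 + O)/(7*(-2 + O)) (g(O) = 2 - (O**2*(-1 + O)/(-2 + O) - O)/7 = 2 - (-O + O**2*(-1 + O)/(-2 + O))/7 = 2 + (O/7 - O**2*(-1 + O)/(7*(-2 + O))) = 2 + O/7 - O**2*(-1 + O)/(7*(-2 + O)))
g(M)*(b(0)*(-188)) = (((-2 - 3)*(14 - 3) - 1*(-3)**2*(-1 - 3))/(7*(-2 - 3)))*(0*(-188)) = ((1/7)*(-5*11 - 1*9*(-4))/(-5))*0 = ((1/7)*(-1/5)*(-55 + 36))*0 = ((1/7)*(-1/5)*(-19))*0 = (19/35)*0 = 0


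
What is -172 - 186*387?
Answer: -72154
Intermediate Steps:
-172 - 186*387 = -172 - 71982 = -72154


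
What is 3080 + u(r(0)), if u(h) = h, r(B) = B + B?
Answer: 3080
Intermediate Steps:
r(B) = 2*B
3080 + u(r(0)) = 3080 + 2*0 = 3080 + 0 = 3080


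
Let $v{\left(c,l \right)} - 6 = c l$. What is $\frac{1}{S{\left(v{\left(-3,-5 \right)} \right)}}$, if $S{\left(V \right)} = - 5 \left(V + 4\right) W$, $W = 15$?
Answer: $- \frac{1}{1875} \approx -0.00053333$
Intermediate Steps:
$v{\left(c,l \right)} = 6 + c l$
$S{\left(V \right)} = -300 - 75 V$ ($S{\left(V \right)} = - 5 \left(V + 4\right) 15 = - 5 \left(4 + V\right) 15 = \left(-20 - 5 V\right) 15 = -300 - 75 V$)
$\frac{1}{S{\left(v{\left(-3,-5 \right)} \right)}} = \frac{1}{-300 - 75 \left(6 - -15\right)} = \frac{1}{-300 - 75 \left(6 + 15\right)} = \frac{1}{-300 - 1575} = \frac{1}{-1875} = - \frac{1}{1875}$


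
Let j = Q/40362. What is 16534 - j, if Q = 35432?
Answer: 333654938/20181 ≈ 16533.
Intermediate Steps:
j = 17716/20181 (j = 35432/40362 = 35432*(1/40362) = 17716/20181 ≈ 0.87786)
16534 - j = 16534 - 1*17716/20181 = 16534 - 17716/20181 = 333654938/20181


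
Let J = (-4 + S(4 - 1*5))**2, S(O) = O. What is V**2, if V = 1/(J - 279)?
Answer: 1/64516 ≈ 1.5500e-5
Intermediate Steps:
J = 25 (J = (-4 + (4 - 1*5))**2 = (-4 + (4 - 5))**2 = (-4 - 1)**2 = (-5)**2 = 25)
V = -1/254 (V = 1/(25 - 279) = 1/(-254) = -1/254 ≈ -0.0039370)
V**2 = (-1/254)**2 = 1/64516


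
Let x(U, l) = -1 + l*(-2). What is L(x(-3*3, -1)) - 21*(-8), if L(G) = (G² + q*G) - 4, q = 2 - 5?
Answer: 162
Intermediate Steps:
q = -3
x(U, l) = -1 - 2*l
L(G) = -4 + G² - 3*G (L(G) = (G² - 3*G) - 4 = -4 + G² - 3*G)
L(x(-3*3, -1)) - 21*(-8) = (-4 + (-1 - 2*(-1))² - 3*(-1 - 2*(-1))) - 21*(-8) = (-4 + (-1 + 2)² - 3*(-1 + 2)) + 168 = (-4 + 1² - 3*1) + 168 = (-4 + 1 - 3) + 168 = -6 + 168 = 162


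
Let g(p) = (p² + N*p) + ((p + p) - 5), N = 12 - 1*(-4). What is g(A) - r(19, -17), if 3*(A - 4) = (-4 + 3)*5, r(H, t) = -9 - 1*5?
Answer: 508/9 ≈ 56.444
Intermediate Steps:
r(H, t) = -14 (r(H, t) = -9 - 5 = -14)
N = 16 (N = 12 + 4 = 16)
A = 7/3 (A = 4 + ((-4 + 3)*5)/3 = 4 + (-1*5)/3 = 4 + (⅓)*(-5) = 4 - 5/3 = 7/3 ≈ 2.3333)
g(p) = -5 + p² + 18*p (g(p) = (p² + 16*p) + ((p + p) - 5) = (p² + 16*p) + (2*p - 5) = (p² + 16*p) + (-5 + 2*p) = -5 + p² + 18*p)
g(A) - r(19, -17) = (-5 + (7/3)² + 18*(7/3)) - 1*(-14) = (-5 + 49/9 + 42) + 14 = 382/9 + 14 = 508/9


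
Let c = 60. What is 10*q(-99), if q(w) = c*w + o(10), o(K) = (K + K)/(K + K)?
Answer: -59390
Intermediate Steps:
o(K) = 1 (o(K) = (2*K)/((2*K)) = (2*K)*(1/(2*K)) = 1)
q(w) = 1 + 60*w (q(w) = 60*w + 1 = 1 + 60*w)
10*q(-99) = 10*(1 + 60*(-99)) = 10*(1 - 5940) = 10*(-5939) = -59390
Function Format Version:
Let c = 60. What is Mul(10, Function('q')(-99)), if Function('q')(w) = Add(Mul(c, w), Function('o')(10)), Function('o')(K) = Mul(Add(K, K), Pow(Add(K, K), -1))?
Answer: -59390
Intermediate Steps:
Function('o')(K) = 1 (Function('o')(K) = Mul(Mul(2, K), Pow(Mul(2, K), -1)) = Mul(Mul(2, K), Mul(Rational(1, 2), Pow(K, -1))) = 1)
Function('q')(w) = Add(1, Mul(60, w)) (Function('q')(w) = Add(Mul(60, w), 1) = Add(1, Mul(60, w)))
Mul(10, Function('q')(-99)) = Mul(10, Add(1, Mul(60, -99))) = Mul(10, Add(1, -5940)) = Mul(10, -5939) = -59390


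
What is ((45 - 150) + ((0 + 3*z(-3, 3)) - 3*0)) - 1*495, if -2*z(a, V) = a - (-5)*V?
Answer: -618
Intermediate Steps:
z(a, V) = -5*V/2 - a/2 (z(a, V) = -(a - (-5)*V)/2 = -(a + 5*V)/2 = -5*V/2 - a/2)
((45 - 150) + ((0 + 3*z(-3, 3)) - 3*0)) - 1*495 = ((45 - 150) + ((0 + 3*(-5/2*3 - ½*(-3))) - 3*0)) - 1*495 = (-105 + ((0 + 3*(-15/2 + 3/2)) + 0)) - 495 = (-105 + ((0 + 3*(-6)) + 0)) - 495 = (-105 + ((0 - 18) + 0)) - 495 = (-105 + (-18 + 0)) - 495 = (-105 - 18) - 495 = -123 - 495 = -618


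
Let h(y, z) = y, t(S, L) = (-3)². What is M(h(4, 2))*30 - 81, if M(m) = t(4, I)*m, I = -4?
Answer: 999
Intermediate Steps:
t(S, L) = 9
M(m) = 9*m
M(h(4, 2))*30 - 81 = (9*4)*30 - 81 = 36*30 - 81 = 1080 - 81 = 999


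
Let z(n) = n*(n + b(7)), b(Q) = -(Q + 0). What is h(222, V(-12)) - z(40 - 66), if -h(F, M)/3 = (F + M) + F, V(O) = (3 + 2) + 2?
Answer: -2211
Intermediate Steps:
V(O) = 7 (V(O) = 5 + 2 = 7)
b(Q) = -Q
h(F, M) = -6*F - 3*M (h(F, M) = -3*((F + M) + F) = -3*(M + 2*F) = -6*F - 3*M)
z(n) = n*(-7 + n) (z(n) = n*(n - 1*7) = n*(n - 7) = n*(-7 + n))
h(222, V(-12)) - z(40 - 66) = (-6*222 - 3*7) - (40 - 66)*(-7 + (40 - 66)) = (-1332 - 21) - (-26)*(-7 - 26) = -1353 - (-26)*(-33) = -1353 - 1*858 = -1353 - 858 = -2211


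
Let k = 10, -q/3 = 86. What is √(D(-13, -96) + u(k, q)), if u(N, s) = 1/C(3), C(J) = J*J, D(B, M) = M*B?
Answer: √11233/3 ≈ 35.329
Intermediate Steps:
D(B, M) = B*M
q = -258 (q = -3*86 = -258)
C(J) = J²
u(N, s) = ⅑ (u(N, s) = 1/(3²) = 1/9 = ⅑)
√(D(-13, -96) + u(k, q)) = √(-13*(-96) + ⅑) = √(1248 + ⅑) = √(11233/9) = √11233/3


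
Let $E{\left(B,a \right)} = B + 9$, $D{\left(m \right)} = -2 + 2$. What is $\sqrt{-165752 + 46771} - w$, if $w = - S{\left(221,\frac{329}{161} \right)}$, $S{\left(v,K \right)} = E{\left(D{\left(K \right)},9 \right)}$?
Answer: $9 + i \sqrt{118981} \approx 9.0 + 344.94 i$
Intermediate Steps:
$D{\left(m \right)} = 0$
$E{\left(B,a \right)} = 9 + B$
$S{\left(v,K \right)} = 9$ ($S{\left(v,K \right)} = 9 + 0 = 9$)
$w = -9$ ($w = \left(-1\right) 9 = -9$)
$\sqrt{-165752 + 46771} - w = \sqrt{-165752 + 46771} - -9 = \sqrt{-118981} + 9 = i \sqrt{118981} + 9 = 9 + i \sqrt{118981}$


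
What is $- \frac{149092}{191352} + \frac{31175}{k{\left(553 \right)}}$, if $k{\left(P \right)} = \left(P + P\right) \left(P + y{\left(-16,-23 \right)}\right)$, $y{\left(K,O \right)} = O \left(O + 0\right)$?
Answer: $- \frac{3079496519}{4089096564} \approx -0.7531$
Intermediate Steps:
$y{\left(K,O \right)} = O^{2}$ ($y{\left(K,O \right)} = O O = O^{2}$)
$k{\left(P \right)} = 2 P \left(529 + P\right)$ ($k{\left(P \right)} = \left(P + P\right) \left(P + \left(-23\right)^{2}\right) = 2 P \left(P + 529\right) = 2 P \left(529 + P\right)$)
$- \frac{149092}{191352} + \frac{31175}{k{\left(553 \right)}} = - \frac{149092}{191352} + \frac{31175}{2 \cdot 553 \left(529 + 553\right)} = \left(-149092\right) \frac{1}{191352} + \frac{31175}{2 \cdot 553 \cdot 1082} = - \frac{37273}{47838} + \frac{31175}{1196692} = - \frac{3079496519}{4089096564}$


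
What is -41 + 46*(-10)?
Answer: -501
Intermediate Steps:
-41 + 46*(-10) = -41 - 460 = -501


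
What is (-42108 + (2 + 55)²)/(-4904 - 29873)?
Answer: 38859/34777 ≈ 1.1174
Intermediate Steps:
(-42108 + (2 + 55)²)/(-4904 - 29873) = (-42108 + 57²)/(-34777) = (-42108 + 3249)*(-1/34777) = -38859*(-1/34777) = 38859/34777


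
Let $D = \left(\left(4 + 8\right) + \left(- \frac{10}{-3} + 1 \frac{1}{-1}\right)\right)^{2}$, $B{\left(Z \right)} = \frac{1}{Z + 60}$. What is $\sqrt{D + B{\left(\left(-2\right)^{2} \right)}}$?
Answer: $\frac{\sqrt{118345}}{24} \approx 14.334$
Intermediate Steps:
$B{\left(Z \right)} = \frac{1}{60 + Z}$
$D = \frac{1849}{9}$ ($D = \left(12 + \left(\left(-10\right) \left(- \frac{1}{3}\right) + 1 \left(-1\right)\right)\right)^{2} = \left(12 + \left(\frac{10}{3} - 1\right)\right)^{2} = \left(12 + \frac{7}{3}\right)^{2} = \left(\frac{43}{3}\right)^{2} = \frac{1849}{9} \approx 205.44$)
$\sqrt{D + B{\left(\left(-2\right)^{2} \right)}} = \sqrt{\frac{1849}{9} + \frac{1}{60 + \left(-2\right)^{2}}} = \sqrt{\frac{1849}{9} + \frac{1}{60 + 4}} = \sqrt{\frac{1849}{9} + \frac{1}{64}} = \sqrt{\frac{118345}{576}} = \frac{\sqrt{118345}}{24}$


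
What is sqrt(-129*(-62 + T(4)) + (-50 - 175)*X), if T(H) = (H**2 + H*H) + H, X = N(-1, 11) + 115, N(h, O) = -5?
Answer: 2*I*sqrt(5349) ≈ 146.27*I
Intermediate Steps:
X = 110 (X = -5 + 115 = 110)
T(H) = H + 2*H**2 (T(H) = (H**2 + H**2) + H = 2*H**2 + H = H + 2*H**2)
sqrt(-129*(-62 + T(4)) + (-50 - 175)*X) = sqrt(-129*(-62 + 4*(1 + 2*4)) + (-50 - 175)*110) = sqrt(-129*(-62 + 4*(1 + 8)) - 225*110) = sqrt(-129*(-62 + 4*9) - 24750) = sqrt(-129*(-62 + 36) - 24750) = sqrt(-129*(-26) - 24750) = sqrt(3354 - 24750) = sqrt(-21396) = 2*I*sqrt(5349)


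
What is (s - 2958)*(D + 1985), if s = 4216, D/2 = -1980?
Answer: -2484550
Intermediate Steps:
D = -3960 (D = 2*(-1980) = -3960)
(s - 2958)*(D + 1985) = (4216 - 2958)*(-3960 + 1985) = 1258*(-1975) = -2484550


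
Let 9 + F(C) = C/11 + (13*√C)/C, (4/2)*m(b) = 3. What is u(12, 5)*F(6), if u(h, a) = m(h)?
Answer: -279/22 + 13*√6/4 ≈ -4.7210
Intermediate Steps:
m(b) = 3/2 (m(b) = (½)*3 = 3/2)
u(h, a) = 3/2
F(C) = -9 + 13/√C + C/11 (F(C) = -9 + (C/11 + (13*√C)/C) = -9 + (C*(1/11) + 13/√C) = -9 + (C/11 + 13/√C) = -9 + (13/√C + C/11) = -9 + 13/√C + C/11)
u(12, 5)*F(6) = 3*(-9 + 13/√6 + (1/11)*6)/2 = 3*(-9 + 13*(√6/6) + 6/11)/2 = 3*(-9 + 13*√6/6 + 6/11)/2 = 3*(-93/11 + 13*√6/6)/2 = -279/22 + 13*√6/4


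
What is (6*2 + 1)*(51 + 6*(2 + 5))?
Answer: 1209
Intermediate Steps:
(6*2 + 1)*(51 + 6*(2 + 5)) = (12 + 1)*(51 + 6*7) = 13*(51 + 42) = 13*93 = 1209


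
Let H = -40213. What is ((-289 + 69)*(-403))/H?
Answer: -88660/40213 ≈ -2.2048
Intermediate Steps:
((-289 + 69)*(-403))/H = ((-289 + 69)*(-403))/(-40213) = -220*(-403)*(-1/40213) = 88660*(-1/40213) = -88660/40213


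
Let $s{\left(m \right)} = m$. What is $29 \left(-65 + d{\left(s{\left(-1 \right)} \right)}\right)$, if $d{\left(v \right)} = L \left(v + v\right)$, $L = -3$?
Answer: $-1711$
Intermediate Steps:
$d{\left(v \right)} = - 6 v$ ($d{\left(v \right)} = - 3 \left(v + v\right) = - 3 \cdot 2 v = - 6 v$)
$29 \left(-65 + d{\left(s{\left(-1 \right)} \right)}\right) = 29 \left(-65 - -6\right) = 29 \left(-65 + 6\right) = 29 \left(-59\right) = -1711$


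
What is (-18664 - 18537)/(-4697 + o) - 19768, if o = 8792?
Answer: -80987161/4095 ≈ -19777.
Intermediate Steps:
(-18664 - 18537)/(-4697 + o) - 19768 = (-18664 - 18537)/(-4697 + 8792) - 19768 = -37201/4095 - 19768 = -80987161/4095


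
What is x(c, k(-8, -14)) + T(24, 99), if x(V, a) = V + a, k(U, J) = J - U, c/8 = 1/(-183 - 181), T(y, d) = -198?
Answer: -18566/91 ≈ -204.02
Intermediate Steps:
c = -2/91 (c = 8/(-183 - 181) = 8/(-364) = 8*(-1/364) = -2/91 ≈ -0.021978)
x(c, k(-8, -14)) + T(24, 99) = (-2/91 + (-14 - 1*(-8))) - 198 = (-2/91 + (-14 + 8)) - 198 = (-2/91 - 6) - 198 = -548/91 - 198 = -18566/91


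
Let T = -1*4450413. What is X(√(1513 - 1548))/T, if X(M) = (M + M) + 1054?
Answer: -62/261789 - 2*I*√35/4450413 ≈ -0.00023683 - 2.6587e-6*I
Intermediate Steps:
T = -4450413
X(M) = 1054 + 2*M (X(M) = 2*M + 1054 = 1054 + 2*M)
X(√(1513 - 1548))/T = (1054 + 2*√(1513 - 1548))/(-4450413) = (1054 + 2*√(-35))*(-1/4450413) = (1054 + 2*(I*√35))*(-1/4450413) = (1054 + 2*I*√35)*(-1/4450413) = -62/261789 - 2*I*√35/4450413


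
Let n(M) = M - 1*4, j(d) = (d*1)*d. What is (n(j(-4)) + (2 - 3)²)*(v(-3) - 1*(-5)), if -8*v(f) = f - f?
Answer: 65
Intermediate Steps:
v(f) = 0 (v(f) = -(f - f)/8 = -⅛*0 = 0)
j(d) = d² (j(d) = d*d = d²)
n(M) = -4 + M (n(M) = M - 4 = -4 + M)
(n(j(-4)) + (2 - 3)²)*(v(-3) - 1*(-5)) = ((-4 + (-4)²) + (2 - 3)²)*(0 - 1*(-5)) = ((-4 + 16) + (-1)²)*(0 + 5) = (12 + 1)*5 = 13*5 = 65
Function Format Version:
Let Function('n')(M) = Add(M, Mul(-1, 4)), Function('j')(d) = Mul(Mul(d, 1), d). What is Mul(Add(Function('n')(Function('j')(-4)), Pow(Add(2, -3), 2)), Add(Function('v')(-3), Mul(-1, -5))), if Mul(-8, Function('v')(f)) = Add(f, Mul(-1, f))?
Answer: 65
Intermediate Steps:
Function('v')(f) = 0 (Function('v')(f) = Mul(Rational(-1, 8), Add(f, Mul(-1, f))) = Mul(Rational(-1, 8), 0) = 0)
Function('j')(d) = Pow(d, 2) (Function('j')(d) = Mul(d, d) = Pow(d, 2))
Function('n')(M) = Add(-4, M) (Function('n')(M) = Add(M, -4) = Add(-4, M))
Mul(Add(Function('n')(Function('j')(-4)), Pow(Add(2, -3), 2)), Add(Function('v')(-3), Mul(-1, -5))) = Mul(Add(Add(-4, Pow(-4, 2)), Pow(Add(2, -3), 2)), Add(0, Mul(-1, -5))) = Mul(Add(Add(-4, 16), Pow(-1, 2)), Add(0, 5)) = Mul(Add(12, 1), 5) = Mul(13, 5) = 65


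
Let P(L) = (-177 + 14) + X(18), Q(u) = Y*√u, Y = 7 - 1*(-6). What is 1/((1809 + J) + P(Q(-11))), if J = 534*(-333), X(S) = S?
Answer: -1/176158 ≈ -5.6767e-6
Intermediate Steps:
J = -177822
Y = 13 (Y = 7 + 6 = 13)
Q(u) = 13*√u
P(L) = -145 (P(L) = (-177 + 14) + 18 = -163 + 18 = -145)
1/((1809 + J) + P(Q(-11))) = 1/((1809 - 177822) - 145) = 1/(-176013 - 145) = 1/(-176158) = -1/176158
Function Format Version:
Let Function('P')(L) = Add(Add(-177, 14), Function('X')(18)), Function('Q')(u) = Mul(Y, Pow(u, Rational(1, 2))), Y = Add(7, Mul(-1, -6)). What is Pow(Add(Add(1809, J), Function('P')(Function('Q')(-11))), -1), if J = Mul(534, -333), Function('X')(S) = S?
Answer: Rational(-1, 176158) ≈ -5.6767e-6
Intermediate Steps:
J = -177822
Y = 13 (Y = Add(7, 6) = 13)
Function('Q')(u) = Mul(13, Pow(u, Rational(1, 2)))
Function('P')(L) = -145 (Function('P')(L) = Add(Add(-177, 14), 18) = Add(-163, 18) = -145)
Pow(Add(Add(1809, J), Function('P')(Function('Q')(-11))), -1) = Pow(Add(Add(1809, -177822), -145), -1) = Pow(Add(-176013, -145), -1) = Pow(-176158, -1) = Rational(-1, 176158)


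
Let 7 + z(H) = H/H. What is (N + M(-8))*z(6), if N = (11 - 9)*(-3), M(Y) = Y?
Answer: 84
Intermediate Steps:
z(H) = -6 (z(H) = -7 + H/H = -7 + 1 = -6)
N = -6 (N = 2*(-3) = -6)
(N + M(-8))*z(6) = (-6 - 8)*(-6) = -14*(-6) = 84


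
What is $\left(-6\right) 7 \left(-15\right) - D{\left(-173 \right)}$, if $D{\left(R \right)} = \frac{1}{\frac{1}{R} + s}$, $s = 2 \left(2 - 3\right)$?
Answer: $\frac{218783}{347} \approx 630.5$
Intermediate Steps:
$s = -2$ ($s = 2 \left(-1\right) = -2$)
$D{\left(R \right)} = \frac{1}{-2 + \frac{1}{R}}$ ($D{\left(R \right)} = \frac{1}{\frac{1}{R} - 2} = \frac{1}{-2 + \frac{1}{R}}$)
$\left(-6\right) 7 \left(-15\right) - D{\left(-173 \right)} = \left(-6\right) 7 \left(-15\right) - - \frac{173}{1 - -346} = \left(-42\right) \left(-15\right) - - \frac{173}{1 + 346} = 630 - - \frac{173}{347} = 630 + \frac{173}{347} = \frac{218783}{347}$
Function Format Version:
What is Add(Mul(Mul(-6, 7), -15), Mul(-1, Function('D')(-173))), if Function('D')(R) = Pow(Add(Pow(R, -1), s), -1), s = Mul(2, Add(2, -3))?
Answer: Rational(218783, 347) ≈ 630.50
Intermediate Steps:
s = -2 (s = Mul(2, -1) = -2)
Function('D')(R) = Pow(Add(-2, Pow(R, -1)), -1) (Function('D')(R) = Pow(Add(Pow(R, -1), -2), -1) = Pow(Add(-2, Pow(R, -1)), -1))
Add(Mul(Mul(-6, 7), -15), Mul(-1, Function('D')(-173))) = Add(Mul(Mul(-6, 7), -15), Mul(-1, Mul(-173, Pow(Add(1, Mul(-2, -173)), -1)))) = Add(Mul(-42, -15), Mul(-1, Mul(-173, Pow(Add(1, 346), -1)))) = Add(630, Mul(-1, Mul(-173, Pow(347, -1)))) = Add(630, Mul(-1, Mul(-173, Rational(1, 347)))) = Add(630, Mul(-1, Rational(-173, 347))) = Add(630, Rational(173, 347)) = Rational(218783, 347)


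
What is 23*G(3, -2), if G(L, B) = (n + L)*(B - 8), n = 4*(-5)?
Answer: 3910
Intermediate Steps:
n = -20
G(L, B) = (-20 + L)*(-8 + B) (G(L, B) = (-20 + L)*(B - 8) = (-20 + L)*(-8 + B))
23*G(3, -2) = 23*(160 - 20*(-2) - 8*3 - 2*3) = 23*(160 + 40 - 24 - 6) = 23*170 = 3910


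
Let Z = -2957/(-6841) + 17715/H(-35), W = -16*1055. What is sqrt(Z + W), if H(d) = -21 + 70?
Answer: 2*I*sqrt(9469645206198)/47887 ≈ 128.52*I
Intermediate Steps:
H(d) = 49
W = -16880
Z = 121333208/335209 (Z = -2957/(-6841) + 17715/49 = -2957*(-1/6841) + 17715*(1/49) = 2957/6841 + 17715/49 = 121333208/335209 ≈ 361.96)
sqrt(Z + W) = sqrt(121333208/335209 - 16880) = sqrt(-5536994712/335209) = 2*I*sqrt(9469645206198)/47887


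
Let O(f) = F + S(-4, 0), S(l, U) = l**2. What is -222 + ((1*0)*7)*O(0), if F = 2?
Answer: -222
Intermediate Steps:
O(f) = 18 (O(f) = 2 + (-4)**2 = 2 + 16 = 18)
-222 + ((1*0)*7)*O(0) = -222 + ((1*0)*7)*18 = -222 + (0*7)*18 = -222 + 0*18 = -222 + 0 = -222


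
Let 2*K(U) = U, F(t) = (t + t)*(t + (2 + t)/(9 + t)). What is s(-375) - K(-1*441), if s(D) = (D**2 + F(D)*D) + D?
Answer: -12815081349/122 ≈ -1.0504e+8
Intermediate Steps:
F(t) = 2*t*(t + (2 + t)/(9 + t)) (F(t) = (2*t)*(t + (2 + t)/(9 + t)) = 2*t*(t + (2 + t)/(9 + t)))
K(U) = U/2
s(D) = D + D**2 + 2*D**2*(2 + D**2 + 10*D)/(9 + D) (s(D) = (D**2 + (2*D*(2 + D**2 + 10*D)/(9 + D))*D) + D = (D**2 + 2*D**2*(2 + D**2 + 10*D)/(9 + D)) + D = D + D**2 + 2*D**2*(2 + D**2 + 10*D)/(9 + D))
s(-375) - K(-1*441) = -375*(9 + 2*(-375)**3 + 14*(-375) + 21*(-375)**2)/(9 - 375) - (-1*441)/2 = -375*(9 + 2*(-52734375) - 5250 + 21*140625)/(-366) - (-441)/2 = -375*(-1/366)*(9 - 105468750 - 5250 + 2953125) - 1*(-441/2) = -375*(-1/366)*(-102520866) + 441/2 = -6407554125/61 + 441/2 = -12815081349/122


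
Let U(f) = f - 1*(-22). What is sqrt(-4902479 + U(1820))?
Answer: 7*I*sqrt(100013) ≈ 2213.7*I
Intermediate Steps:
U(f) = 22 + f (U(f) = f + 22 = 22 + f)
sqrt(-4902479 + U(1820)) = sqrt(-4902479 + (22 + 1820)) = sqrt(-4902479 + 1842) = sqrt(-4900637) = 7*I*sqrt(100013)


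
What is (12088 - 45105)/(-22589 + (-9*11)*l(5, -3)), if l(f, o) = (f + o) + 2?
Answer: 33017/22985 ≈ 1.4365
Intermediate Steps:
l(f, o) = 2 + f + o
(12088 - 45105)/(-22589 + (-9*11)*l(5, -3)) = (12088 - 45105)/(-22589 + (-9*11)*(2 + 5 - 3)) = -33017/(-22589 - 99*4) = -33017/(-22589 - 396) = -33017/(-22985) = -33017*(-1/22985) = 33017/22985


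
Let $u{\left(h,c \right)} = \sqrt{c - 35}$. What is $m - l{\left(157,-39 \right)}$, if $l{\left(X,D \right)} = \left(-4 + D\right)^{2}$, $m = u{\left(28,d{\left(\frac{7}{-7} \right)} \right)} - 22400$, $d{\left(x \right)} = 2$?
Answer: $-24249 + i \sqrt{33} \approx -24249.0 + 5.7446 i$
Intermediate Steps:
$u{\left(h,c \right)} = \sqrt{-35 + c}$
$m = -22400 + i \sqrt{33}$ ($m = \sqrt{-35 + 2} - 22400 = \sqrt{-33} - 22400 = i \sqrt{33} - 22400 = -22400 + i \sqrt{33} \approx -22400.0 + 5.7446 i$)
$m - l{\left(157,-39 \right)} = \left(-22400 + i \sqrt{33}\right) - \left(-4 - 39\right)^{2} = \left(-22400 + i \sqrt{33}\right) - \left(-43\right)^{2} = \left(-22400 + i \sqrt{33}\right) - 1849 = -24249 + i \sqrt{33}$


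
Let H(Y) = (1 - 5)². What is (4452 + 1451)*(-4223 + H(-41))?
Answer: -24833921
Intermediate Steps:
H(Y) = 16 (H(Y) = (-4)² = 16)
(4452 + 1451)*(-4223 + H(-41)) = (4452 + 1451)*(-4223 + 16) = 5903*(-4207) = -24833921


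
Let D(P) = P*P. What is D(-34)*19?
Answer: 21964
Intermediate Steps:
D(P) = P²
D(-34)*19 = (-34)²*19 = 1156*19 = 21964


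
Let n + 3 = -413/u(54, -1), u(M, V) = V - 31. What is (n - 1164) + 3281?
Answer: 68061/32 ≈ 2126.9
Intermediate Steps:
u(M, V) = -31 + V
n = 317/32 (n = -3 - 413/(-31 - 1) = -3 - 413/(-32) = -3 - 413*(-1/32) = -3 + 413/32 = 317/32 ≈ 9.9063)
(n - 1164) + 3281 = (317/32 - 1164) + 3281 = -36931/32 + 3281 = 68061/32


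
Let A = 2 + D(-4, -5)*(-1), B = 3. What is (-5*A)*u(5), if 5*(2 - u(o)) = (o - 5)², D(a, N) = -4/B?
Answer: -100/3 ≈ -33.333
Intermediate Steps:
D(a, N) = -4/3
A = 10/3 (A = 2 - 4/3*(-1) = 2 + 4/3 = 10/3 ≈ 3.3333)
u(o) = 2 - (-5 + o)²/5 (u(o) = 2 - (o - 5)²/5 = 2 - (-5 + o)²/5)
(-5*A)*u(5) = (-5*10/3)*(2 - (-5 + 5)²/5) = -50*(2 - ⅕*0²)/3 = -50*(2 - ⅕*0)/3 = -50*(2 + 0)/3 = -50/3*2 = -100/3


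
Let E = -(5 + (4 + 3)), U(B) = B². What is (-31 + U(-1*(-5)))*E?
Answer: 72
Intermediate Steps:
E = -12 (E = -(5 + 7) = -1*12 = -12)
(-31 + U(-1*(-5)))*E = (-31 + (-1*(-5))²)*(-12) = (-31 + 5²)*(-12) = (-31 + 25)*(-12) = -6*(-12) = 72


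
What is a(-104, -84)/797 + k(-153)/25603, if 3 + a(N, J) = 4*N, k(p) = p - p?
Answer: -419/797 ≈ -0.52572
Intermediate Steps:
k(p) = 0
a(N, J) = -3 + 4*N
a(-104, -84)/797 + k(-153)/25603 = (-3 + 4*(-104))/797 + 0/25603 = (-3 - 416)*(1/797) + 0*(1/25603) = -419*1/797 + 0 = -419/797 + 0 = -419/797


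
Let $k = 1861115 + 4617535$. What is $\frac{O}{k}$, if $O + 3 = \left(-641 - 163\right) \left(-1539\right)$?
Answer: $\frac{412451}{2159550} \approx 0.19099$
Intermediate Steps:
$k = 6478650$
$O = 1237353$ ($O = -3 + \left(-641 - 163\right) \left(-1539\right) = -3 - -1237356 = -3 + 1237356 = 1237353$)
$\frac{O}{k} = \frac{1237353}{6478650} = 1237353 \cdot \frac{1}{6478650} = \frac{412451}{2159550}$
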